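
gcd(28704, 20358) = 78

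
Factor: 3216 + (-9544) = -1 * 2^3 * 7^1 * 113^1 = -6328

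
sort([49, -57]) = [-57, 49]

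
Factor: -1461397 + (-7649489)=-1*2^1*3^1*1518481^1=-9110886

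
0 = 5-5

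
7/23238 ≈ 0.000301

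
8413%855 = 718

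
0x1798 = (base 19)gdh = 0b1011110011000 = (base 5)143130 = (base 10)6040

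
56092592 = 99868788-43776196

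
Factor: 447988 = 2^2*111997^1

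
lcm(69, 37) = 2553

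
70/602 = 5/43 ≈ 0.116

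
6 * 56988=341928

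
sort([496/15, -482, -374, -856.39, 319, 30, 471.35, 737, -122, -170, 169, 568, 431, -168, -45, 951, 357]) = [-856.39, -482, -374, -170, -168, -122, -45, 30, 496/15, 169, 319, 357, 431, 471.35, 568, 737, 951]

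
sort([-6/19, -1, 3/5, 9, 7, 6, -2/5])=[-1, -2/5, -6/19, 3/5, 6, 7, 9]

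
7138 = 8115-977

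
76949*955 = 73486295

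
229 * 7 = 1603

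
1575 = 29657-28082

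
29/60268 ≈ 0.000481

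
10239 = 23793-13554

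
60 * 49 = 2940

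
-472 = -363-109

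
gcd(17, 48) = 1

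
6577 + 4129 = 10706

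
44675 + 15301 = 59976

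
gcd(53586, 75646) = 2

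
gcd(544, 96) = 32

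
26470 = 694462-667992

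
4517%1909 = 699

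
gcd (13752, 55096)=8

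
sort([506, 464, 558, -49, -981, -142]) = [-981, -142, -49, 464, 506, 558]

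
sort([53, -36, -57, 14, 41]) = [-57, -36, 14, 41, 53]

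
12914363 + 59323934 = 72238297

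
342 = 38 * 9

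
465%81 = 60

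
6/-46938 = -1/7823 ≈ -0.000128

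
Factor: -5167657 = -1 * 11^1 * 469787^1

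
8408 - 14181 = -5773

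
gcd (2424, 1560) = 24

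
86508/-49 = -1765 - 23/49 ≈ -1765.47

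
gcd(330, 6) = 6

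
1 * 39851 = 39851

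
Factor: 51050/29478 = 3^(-1)*5^2*17^(-3)*1021^1 = 25525/14739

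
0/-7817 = 0 = 0.00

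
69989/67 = 1044 + 41/67 ≈ 1044.61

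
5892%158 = 46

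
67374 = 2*33687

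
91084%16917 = 6499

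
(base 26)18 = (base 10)34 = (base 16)22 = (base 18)1g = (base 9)37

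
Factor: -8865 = -1 * 3^2 * 5^1 * 197^1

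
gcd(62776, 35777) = 133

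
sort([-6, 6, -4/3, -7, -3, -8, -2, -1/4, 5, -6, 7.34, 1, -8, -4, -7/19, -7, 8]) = [-8, -8, -7, -7, -6, -6, -4, -3, -2, -4/3, -7/19, -1/4, 1, 5, 6, 7.34, 8]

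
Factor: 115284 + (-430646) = -1*2^1*19^1*43^1*193^1 = -315362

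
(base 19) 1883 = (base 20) 14f2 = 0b10011010101110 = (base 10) 9902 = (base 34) 8j8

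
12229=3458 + 8771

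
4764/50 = 95 + 7/25 = 95.28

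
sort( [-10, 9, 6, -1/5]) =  [-10, -1/5, 6, 9]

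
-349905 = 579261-929166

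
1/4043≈0.000247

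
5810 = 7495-1685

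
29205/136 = 214 + 101/136 ≈ 214.74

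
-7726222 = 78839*(-98) 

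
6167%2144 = 1879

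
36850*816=30069600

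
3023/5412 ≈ 0.559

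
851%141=5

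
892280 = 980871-88591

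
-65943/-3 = 21981 = 21981.00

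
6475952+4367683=10843635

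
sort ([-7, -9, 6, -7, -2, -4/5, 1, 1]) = [-9, -7, -7, -2, -4/5, 1, 1, 6]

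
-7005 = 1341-8346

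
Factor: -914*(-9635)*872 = 2^4*5^1*41^1*47^1*109^1*457^1 = 7679172080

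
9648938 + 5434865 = 15083803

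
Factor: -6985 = -1*5^1*11^1*127^1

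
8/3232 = 1/404 ≈ 0.00248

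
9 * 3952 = 35568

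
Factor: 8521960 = 2^3 * 5^1 * 23^1 * 59^1 * 157^1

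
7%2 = 1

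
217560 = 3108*70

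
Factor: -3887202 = -1*2^1*3^1*11^1*58897^1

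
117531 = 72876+44655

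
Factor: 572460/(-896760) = -1 * 2^(-1) * 3^(-1) * 7^1 * 29^1 * 53^(-1) = -203/318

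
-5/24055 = -1/4811 ≈ -0.000208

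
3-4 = -1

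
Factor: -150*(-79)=2^1*3^1*5^2*79^1=11850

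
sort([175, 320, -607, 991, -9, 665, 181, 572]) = [-607, -9, 175, 181, 320, 572, 665, 991]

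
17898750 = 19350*925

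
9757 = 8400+1357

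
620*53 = 32860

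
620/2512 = 155/628 ≈ 0.247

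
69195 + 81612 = 150807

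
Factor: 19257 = 3^1 * 7^2 * 131^1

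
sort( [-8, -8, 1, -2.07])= [-8, -8, -2.07, 1]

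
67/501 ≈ 0.134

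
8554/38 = 4277/19 ≈ 225.11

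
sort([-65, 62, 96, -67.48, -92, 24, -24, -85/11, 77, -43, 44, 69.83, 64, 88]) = [-92, -67.48, -65, -43, -24, -85/11, 24, 44, 62, 64, 69.83, 77, 88, 96]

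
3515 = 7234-3719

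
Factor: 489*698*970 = 2^2*3^1*5^1*97^1*163^1*349^1 = 331082340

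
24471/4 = 6117 + 3/4 = 6117.75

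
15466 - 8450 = 7016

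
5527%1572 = 811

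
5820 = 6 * 970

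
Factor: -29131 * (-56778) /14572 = 2^ (-1) * 3^1 * 3643^ (-1) * 9463^1 * 29131^1 = 826999959/7286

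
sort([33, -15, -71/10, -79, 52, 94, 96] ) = [-79, -15, -71/10, 33, 52, 94, 96] 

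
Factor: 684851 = 79^1*8669^1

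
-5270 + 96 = -5174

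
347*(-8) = -2776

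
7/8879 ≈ 0.000788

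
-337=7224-7561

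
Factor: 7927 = 7927^1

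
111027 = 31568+79459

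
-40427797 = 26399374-66827171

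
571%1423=571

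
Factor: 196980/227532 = 5^1 * 7^2 * 283^(-1) = 245/283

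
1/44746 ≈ 0.0000223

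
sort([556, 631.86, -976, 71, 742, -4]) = [-976, -4, 71, 556, 631.86, 742]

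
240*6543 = 1570320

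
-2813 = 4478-7291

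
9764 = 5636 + 4128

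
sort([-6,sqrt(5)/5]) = [-6,sqrt(5)/5]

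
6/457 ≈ 0.0131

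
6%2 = 0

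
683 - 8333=-7650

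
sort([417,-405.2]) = [-405.2,417]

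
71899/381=188+271/381 ≈ 188.71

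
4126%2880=1246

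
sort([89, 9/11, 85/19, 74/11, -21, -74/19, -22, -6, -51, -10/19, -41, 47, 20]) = [-51, -41, -22, -21, -6, -74/19, -10/19, 9/11, 85/19, 74/11, 20, 47, 89]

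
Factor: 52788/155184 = 2^(-2)*61^(-1)*83^1 = 83/244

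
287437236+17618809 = 305056045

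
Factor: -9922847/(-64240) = 2^(-4)*5^(-1)*11^1*73^(-1)*82007^1 = 902077/5840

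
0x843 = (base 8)4103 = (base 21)4gf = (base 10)2115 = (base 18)699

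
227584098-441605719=-214021621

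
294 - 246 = 48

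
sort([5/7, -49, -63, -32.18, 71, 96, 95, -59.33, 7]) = [-63, -59.33, -49, -32.18, 5/7, 7, 71, 95, 96]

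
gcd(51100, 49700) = 700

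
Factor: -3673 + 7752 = 4079^1 = 4079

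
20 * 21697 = 433940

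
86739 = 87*997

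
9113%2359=2036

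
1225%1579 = 1225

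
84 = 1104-1020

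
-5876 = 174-6050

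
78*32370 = 2524860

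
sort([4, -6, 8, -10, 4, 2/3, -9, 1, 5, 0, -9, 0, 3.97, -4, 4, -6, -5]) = [-10, -9, -9, -6, -6, -5, -4, 0, 0, 2/3, 1, 3.97, 4, 4, 4, 5, 8]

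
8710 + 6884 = 15594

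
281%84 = 29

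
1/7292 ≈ 0.000137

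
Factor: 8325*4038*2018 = 2^2*3^3*5^2*37^1*673^1*1009^1 = 67837794300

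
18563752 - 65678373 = -47114621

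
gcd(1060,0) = 1060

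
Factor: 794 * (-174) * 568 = -1 * 2^5 * 3^1 * 29^1 * 71^1 * 397^1 = -78472608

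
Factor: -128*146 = -1*2^8*73^1 = -18688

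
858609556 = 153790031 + 704819525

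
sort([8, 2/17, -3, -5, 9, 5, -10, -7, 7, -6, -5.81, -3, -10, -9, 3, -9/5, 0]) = [-10, -10, -9, -7, -6, -5.81, -5, -3, -3, -9/5, 0, 2/17, 3, 5, 7, 8, 9]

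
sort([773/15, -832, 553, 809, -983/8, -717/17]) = [-832, -983/8, -717/17, 773/15, 553, 809]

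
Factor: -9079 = -1*7^1*1297^1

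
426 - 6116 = -5690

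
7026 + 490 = 7516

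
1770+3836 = 5606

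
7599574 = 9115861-1516287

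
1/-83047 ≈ -0.0000120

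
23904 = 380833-356929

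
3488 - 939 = 2549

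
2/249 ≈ 0.00803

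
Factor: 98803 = 29^1*3407^1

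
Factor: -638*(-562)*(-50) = -1*2^3*5^2*11^1*29^1*281^1 = -17927800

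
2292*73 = 167316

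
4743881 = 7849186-3105305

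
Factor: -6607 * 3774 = -1 * 2^1 * 3^1 * 17^1 * 37^1 * 6607^1 = -24934818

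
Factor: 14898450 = 2^1*3^1*5^2*7^2*2027^1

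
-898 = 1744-2642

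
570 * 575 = 327750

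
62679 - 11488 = 51191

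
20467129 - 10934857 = 9532272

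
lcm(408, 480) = 8160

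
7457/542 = 13 + 411/542 ≈ 13.76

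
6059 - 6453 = -394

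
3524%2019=1505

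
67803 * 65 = 4407195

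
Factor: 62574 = 2^1 * 3^1 * 10429^1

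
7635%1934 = 1833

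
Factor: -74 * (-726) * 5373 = 2^2 * 3^4 * 11^2 * 37^1 * 199^1 = 288659052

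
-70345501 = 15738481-86083982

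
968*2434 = 2356112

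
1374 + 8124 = 9498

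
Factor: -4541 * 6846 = -1 * 2^1 * 3^1 * 7^1 * 19^1 * 163^1 * 239^1 = -31087686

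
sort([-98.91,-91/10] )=[-98.91,-91/10] 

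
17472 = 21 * 832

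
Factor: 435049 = 439^1*991^1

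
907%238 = 193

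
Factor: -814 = -1*2^1*11^1*37^1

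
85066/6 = 42533/3 ≈ 14177.67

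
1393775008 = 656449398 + 737325610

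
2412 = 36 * 67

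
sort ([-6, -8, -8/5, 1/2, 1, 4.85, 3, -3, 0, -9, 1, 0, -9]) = [-9, -9, -8, -6, -3, -8/5, 0, 0, 1/2, 1, 1, 3, 4.85]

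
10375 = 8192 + 2183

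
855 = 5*171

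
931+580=1511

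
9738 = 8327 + 1411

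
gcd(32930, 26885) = 5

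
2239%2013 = 226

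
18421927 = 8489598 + 9932329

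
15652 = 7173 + 8479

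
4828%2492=2336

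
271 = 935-664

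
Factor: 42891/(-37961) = -1*3^1*7^(-1)*11^(-1)*29^1 = -87/77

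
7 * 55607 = 389249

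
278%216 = 62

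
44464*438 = 19475232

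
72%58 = 14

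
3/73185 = 1/24395 ≈ 0.0000410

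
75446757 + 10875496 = 86322253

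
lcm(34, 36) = 612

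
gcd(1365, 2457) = 273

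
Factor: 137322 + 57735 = 3^2 * 21673^1 = 195057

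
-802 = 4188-4990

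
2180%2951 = 2180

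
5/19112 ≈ 0.000262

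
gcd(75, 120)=15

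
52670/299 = 2290/13 ≈ 176.15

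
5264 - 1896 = 3368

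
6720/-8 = -840 = -840.00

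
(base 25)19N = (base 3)1012100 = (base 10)873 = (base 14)465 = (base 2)1101101001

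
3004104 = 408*7363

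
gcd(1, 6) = 1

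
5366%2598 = 170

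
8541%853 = 11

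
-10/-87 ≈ 0.115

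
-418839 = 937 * (-447) 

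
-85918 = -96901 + 10983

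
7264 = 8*908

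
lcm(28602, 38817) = 543438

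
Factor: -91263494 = -1*2^1*7^1*23^1*151^1*1877^1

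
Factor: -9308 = -1 * 2^2 * 13^1 * 179^1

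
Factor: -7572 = -1 * 2^2 * 3^1 * 631^1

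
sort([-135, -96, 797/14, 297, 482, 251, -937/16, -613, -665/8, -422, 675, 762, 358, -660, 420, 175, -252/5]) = [-660, -613, -422, -135, -96, -665/8, -937/16, -252/5, 797/14, 175, 251, 297, 358, 420, 482, 675, 762]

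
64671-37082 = 27589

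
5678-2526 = 3152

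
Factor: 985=5^1*197^1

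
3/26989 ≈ 0.000111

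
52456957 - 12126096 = 40330861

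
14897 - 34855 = -19958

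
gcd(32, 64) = 32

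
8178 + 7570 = 15748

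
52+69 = 121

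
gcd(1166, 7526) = 106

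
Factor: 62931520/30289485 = 2^6 * 3^(-1) * 29^(-1) * 179^(-1) * 389^(-1) * 196661^1 = 12586304/6057897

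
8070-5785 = 2285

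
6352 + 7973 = 14325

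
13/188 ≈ 0.0691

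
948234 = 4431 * 214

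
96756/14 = 48378/7 ≈ 6911.14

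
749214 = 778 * 963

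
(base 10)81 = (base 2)1010001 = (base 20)41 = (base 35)2b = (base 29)2n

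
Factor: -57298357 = -1 * 19^1 * 73^1 * 109^1 * 379^1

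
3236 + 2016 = 5252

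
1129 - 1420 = -291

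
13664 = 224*61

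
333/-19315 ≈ -0.0172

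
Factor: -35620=-1*2^2*5^1*13^1*137^1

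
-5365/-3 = 1788 + 1/3 ≈ 1788.33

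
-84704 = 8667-93371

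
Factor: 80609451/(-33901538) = -1 * 2^(-1) * 3^1 * 11^(-2) * 13^2 * 31^(-1) * 4519^(-1) * 158993^1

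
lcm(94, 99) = 9306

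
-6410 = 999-7409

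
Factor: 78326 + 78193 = 3^3*11^1*17^1*31^1 = 156519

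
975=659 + 316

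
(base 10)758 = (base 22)1ca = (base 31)oe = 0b1011110110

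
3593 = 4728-1135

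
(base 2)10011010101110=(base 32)9le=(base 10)9902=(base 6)113502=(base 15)2e02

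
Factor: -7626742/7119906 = -1*3^(-1)*17^(-1)*29^(-2)*83^(-1)*761^1*5011^1 = -3813371/3559953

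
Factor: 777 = 3^1 * 7^1 * 37^1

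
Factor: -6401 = -1 * 37^1 * 173^1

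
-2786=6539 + -9325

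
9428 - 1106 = 8322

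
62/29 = 2 + 4/29 ≈ 2.14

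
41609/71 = 586 + 3/71 ≈ 586.04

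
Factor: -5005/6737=-1*5^1*7^1*11^1*13^1*6737^(-1)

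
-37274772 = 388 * (-96069)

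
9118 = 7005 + 2113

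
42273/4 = 10568 + 1/4 = 10568.25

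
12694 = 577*22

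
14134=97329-83195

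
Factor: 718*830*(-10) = -1*2^3*5^2*83^1*359^1 = -5959400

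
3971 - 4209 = -238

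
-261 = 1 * (-261)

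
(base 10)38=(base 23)1f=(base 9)42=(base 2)100110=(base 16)26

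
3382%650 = 132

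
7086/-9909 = -2362/3303 ≈ -0.715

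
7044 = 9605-2561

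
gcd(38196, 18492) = 12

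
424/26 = 16 + 4/13 ≈ 16.31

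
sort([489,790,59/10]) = [59/10,489,790]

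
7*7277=50939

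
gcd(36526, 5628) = 14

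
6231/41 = 151 + 40/41 ≈ 151.98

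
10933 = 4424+6509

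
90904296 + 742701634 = 833605930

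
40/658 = 20/329 ≈ 0.0608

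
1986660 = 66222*30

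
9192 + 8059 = 17251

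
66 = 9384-9318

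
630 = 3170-2540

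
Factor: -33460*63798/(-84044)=2^1*3^1*5^1*7^4*31^1*239^1*21011^(-1)=533670270/21011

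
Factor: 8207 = 29^1 * 283^1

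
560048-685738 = -125690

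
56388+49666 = 106054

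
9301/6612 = 1 + 2689/6612 ≈ 1.41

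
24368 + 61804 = 86172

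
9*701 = 6309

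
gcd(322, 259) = 7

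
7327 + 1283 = 8610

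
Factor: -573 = -1 * 3^1 * 191^1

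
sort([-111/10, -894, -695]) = [-894, -695, -111/10]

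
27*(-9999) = -269973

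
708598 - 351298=357300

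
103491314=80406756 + 23084558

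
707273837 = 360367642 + 346906195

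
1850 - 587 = 1263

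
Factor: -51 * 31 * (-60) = 2^2 * 3^2 * 5^1 * 17^1 * 31^1 = 94860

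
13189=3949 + 9240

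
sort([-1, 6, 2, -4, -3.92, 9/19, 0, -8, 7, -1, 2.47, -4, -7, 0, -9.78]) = [-9.78, -8, -7, -4, -4, -3.92, -1, -1, 0, 0, 9/19, 2, 2.47, 6, 7]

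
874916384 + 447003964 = 1321920348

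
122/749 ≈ 0.163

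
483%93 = 18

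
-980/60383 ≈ -0.0162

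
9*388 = 3492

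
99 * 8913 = 882387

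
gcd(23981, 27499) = 1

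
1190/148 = 595/74 ≈ 8.04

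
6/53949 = 2/17983 ≈ 0.000111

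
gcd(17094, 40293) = 1221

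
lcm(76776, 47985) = 383880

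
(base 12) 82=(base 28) 3e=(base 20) 4i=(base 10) 98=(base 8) 142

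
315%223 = 92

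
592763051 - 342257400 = 250505651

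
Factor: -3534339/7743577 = -1 * 3^1 * 1178113^1 * 7743577^(-1) 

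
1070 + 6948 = 8018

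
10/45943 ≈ 0.000218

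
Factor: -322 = -1*2^1*7^1*23^1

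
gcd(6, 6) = 6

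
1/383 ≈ 0.00261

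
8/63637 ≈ 0.000126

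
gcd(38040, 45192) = 24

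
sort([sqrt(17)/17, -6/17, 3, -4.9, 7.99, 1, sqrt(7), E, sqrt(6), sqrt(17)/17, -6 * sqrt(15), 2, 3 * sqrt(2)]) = [-6 * sqrt(15), -4.9, -6/17, sqrt(17)/17, sqrt(17)/17, 1, 2, sqrt(6), sqrt(7), E, 3, 3 * sqrt(2), 7.99]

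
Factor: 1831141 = 13^1*79^1*1783^1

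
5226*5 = 26130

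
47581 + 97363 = 144944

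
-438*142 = -62196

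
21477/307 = 69 + 294/307 ≈ 69.96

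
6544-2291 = 4253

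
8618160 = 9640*894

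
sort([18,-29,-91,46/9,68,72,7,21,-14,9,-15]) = [-91,-29,-15,-14,46/9,7,9,18,21,68,72]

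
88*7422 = 653136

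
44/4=11=11.00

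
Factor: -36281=-1*7^1*71^1*73^1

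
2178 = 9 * 242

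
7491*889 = 6659499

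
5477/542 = 10 + 57/542 ≈ 10.11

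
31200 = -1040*(-30)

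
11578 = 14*827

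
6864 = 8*858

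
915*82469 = 75459135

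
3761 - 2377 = 1384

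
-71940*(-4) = 287760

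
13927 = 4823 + 9104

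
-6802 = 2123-8925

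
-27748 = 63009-90757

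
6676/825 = 8 + 76/825 ≈ 8.09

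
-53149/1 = -53149 = -53149.00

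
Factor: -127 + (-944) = -1*3^2*7^1*17^1 = -1071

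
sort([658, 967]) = [658, 967]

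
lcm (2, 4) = 4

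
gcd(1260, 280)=140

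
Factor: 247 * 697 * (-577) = -1 * 13^1 * 17^1 * 19^1 * 41^1 * 577^1 = -99335743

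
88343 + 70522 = 158865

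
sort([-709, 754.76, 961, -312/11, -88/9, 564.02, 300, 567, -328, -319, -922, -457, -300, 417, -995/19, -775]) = [-922, -775, -709, -457, -328, -319, -300, -995/19, -312/11, -88/9, 300, 417, 564.02, 567, 754.76, 961]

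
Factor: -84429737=-1 * 7^1 * 967^1 * 12473^1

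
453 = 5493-5040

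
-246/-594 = 41/99 ≈ 0.414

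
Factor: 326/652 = 2^(-1) = 1/2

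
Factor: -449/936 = -1*2^(-3)*3^(-2)*13^(-1)*449^1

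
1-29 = -28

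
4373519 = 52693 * 83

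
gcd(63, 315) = 63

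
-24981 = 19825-44806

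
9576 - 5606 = 3970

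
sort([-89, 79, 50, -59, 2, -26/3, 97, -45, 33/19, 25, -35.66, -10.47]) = [-89, -59, -45, -35.66, -10.47, -26/3, 33/19, 2, 25, 50, 79, 97]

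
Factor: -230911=-1*17^3*47^1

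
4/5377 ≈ 0.000744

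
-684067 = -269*2543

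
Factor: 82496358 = 2^1 * 3^2 * 7^1 * 29^1 * 107^1 * 211^1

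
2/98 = 1/49 ≈ 0.0204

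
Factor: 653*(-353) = -1*353^1*653^1 = -230509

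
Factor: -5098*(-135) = 2^1*3^3*5^1*2549^1 = 688230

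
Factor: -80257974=-1 * 2^1 * 3^1 * 71^1 * 293^1 * 643^1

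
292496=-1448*(-202)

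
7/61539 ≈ 0.000114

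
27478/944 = 29 + 51/472 ≈ 29.11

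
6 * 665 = 3990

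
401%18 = 5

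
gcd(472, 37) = 1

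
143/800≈0.179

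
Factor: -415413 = -1*3^2*101^1*457^1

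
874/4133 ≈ 0.211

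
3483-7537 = -4054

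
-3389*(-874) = 2961986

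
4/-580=-1/145≈-0.00690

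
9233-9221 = 12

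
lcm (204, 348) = 5916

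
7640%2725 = 2190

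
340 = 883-543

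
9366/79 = 118+44/79≈118.56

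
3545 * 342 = 1212390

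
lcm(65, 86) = 5590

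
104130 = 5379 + 98751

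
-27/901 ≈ -0.0300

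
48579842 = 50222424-1642582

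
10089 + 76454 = 86543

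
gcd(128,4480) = 128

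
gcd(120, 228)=12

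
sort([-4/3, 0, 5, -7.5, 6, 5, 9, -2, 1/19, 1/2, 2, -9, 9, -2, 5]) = [-9, -7.5, -2, -2, -4/3, 0, 1/19, 1/2, 2, 5, 5, 5, 6, 9, 9]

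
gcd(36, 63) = 9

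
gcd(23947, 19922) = 7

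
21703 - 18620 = 3083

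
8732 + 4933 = 13665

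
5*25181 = 125905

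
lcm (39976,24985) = 199880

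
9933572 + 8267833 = 18201405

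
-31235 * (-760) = 23738600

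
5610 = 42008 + -36398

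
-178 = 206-384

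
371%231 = 140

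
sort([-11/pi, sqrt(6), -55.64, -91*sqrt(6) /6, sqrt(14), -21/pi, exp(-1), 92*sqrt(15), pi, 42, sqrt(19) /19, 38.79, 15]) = [-55.64, -91*sqrt(6) /6, -21/pi, -11/pi, sqrt(19) /19, exp(-1), sqrt(6), pi, sqrt(14), 15, 38.79, 42, 92*sqrt(15)]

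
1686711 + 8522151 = 10208862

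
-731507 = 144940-876447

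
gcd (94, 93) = 1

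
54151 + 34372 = 88523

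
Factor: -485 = -1 * 5^1 * 97^1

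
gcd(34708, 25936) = 4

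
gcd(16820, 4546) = 2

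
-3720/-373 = 9 + 363/373 ≈ 9.97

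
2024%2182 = 2024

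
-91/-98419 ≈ 0.000925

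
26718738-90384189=-63665451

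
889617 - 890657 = -1040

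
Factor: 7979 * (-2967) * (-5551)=3^1 * 7^1 * 13^1 * 23^1 * 43^1 * 61^1 * 79^1 * 101^1=131412669843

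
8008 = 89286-81278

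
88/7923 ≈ 0.0111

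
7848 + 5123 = 12971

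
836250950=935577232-99326282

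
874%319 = 236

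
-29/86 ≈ -0.337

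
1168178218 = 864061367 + 304116851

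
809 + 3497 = 4306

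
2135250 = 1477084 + 658166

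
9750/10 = 975 = 975.00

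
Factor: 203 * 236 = 2^2 * 7^1 * 29^1 * 59^1 = 47908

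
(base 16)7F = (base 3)11201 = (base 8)177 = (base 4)1333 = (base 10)127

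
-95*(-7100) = 674500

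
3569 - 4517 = -948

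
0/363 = 0 = 0.00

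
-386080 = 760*(-508) 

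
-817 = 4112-4929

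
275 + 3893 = 4168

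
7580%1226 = 224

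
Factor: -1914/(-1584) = 2^(-3) * 3^(-1) * 29^1 = 29/24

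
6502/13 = 500 + 2/13 ≈ 500.15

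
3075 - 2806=269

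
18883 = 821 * 23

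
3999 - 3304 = 695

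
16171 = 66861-50690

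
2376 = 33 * 72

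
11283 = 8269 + 3014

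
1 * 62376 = 62376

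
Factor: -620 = -1*2^2*5^1*31^1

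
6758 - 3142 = 3616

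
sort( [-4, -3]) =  [-4, -3]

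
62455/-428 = -145 - 395/428 ≈ -145.92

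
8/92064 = 1/11508 ≈ 0.0000869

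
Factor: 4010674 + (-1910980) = 2^1 * 3^1 * 349949^1 = 2099694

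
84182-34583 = 49599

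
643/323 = 1 + 320/323 ≈ 1.99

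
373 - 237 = 136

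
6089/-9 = -676-5/9 ≈ -676.56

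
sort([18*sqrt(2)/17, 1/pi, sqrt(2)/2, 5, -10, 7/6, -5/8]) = [-10, -5/8, 1/pi, sqrt(2)/2, 7/6, 18*sqrt(2)/17, 5]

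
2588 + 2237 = 4825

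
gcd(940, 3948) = 188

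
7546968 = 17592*429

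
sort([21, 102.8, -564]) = [-564, 21, 102.8]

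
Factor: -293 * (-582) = 2^1 * 3^1 * 97^1 * 293^1 = 170526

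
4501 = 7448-2947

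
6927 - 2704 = 4223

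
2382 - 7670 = -5288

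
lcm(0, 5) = 0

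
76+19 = 95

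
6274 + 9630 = 15904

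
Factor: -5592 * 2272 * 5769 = -1 * 2^8 * 3^3 * 71^1 * 233^1 * 641^1 = -73295283456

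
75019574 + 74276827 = 149296401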